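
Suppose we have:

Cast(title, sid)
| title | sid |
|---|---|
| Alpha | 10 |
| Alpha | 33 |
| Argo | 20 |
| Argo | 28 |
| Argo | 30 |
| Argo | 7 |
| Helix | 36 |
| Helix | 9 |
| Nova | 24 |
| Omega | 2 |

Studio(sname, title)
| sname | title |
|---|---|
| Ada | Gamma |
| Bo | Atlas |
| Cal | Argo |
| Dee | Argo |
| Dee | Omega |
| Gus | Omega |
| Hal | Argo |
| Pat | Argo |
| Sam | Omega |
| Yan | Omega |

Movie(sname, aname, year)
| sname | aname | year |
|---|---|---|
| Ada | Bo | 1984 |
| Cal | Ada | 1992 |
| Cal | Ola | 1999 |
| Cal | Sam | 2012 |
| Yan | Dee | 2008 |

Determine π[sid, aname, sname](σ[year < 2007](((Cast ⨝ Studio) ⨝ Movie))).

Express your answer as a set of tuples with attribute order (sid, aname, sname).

Joining Cast and Studio on title yields {(Argo, 20, Cal), (Argo, 20, Dee), (Argo, 20, Hal), (Argo, 20, Pat), (Argo, 28, Cal), (Argo, 28, Dee), (Argo, 28, Hal), (Argo, 28, Pat), (Argo, 30, Cal), (Argo, 30, Dee), (Argo, 30, Hal), (Argo, 30, Pat), (Argo, 7, Cal), (Argo, 7, Dee), (Argo, 7, Hal), (Argo, 7, Pat), (Omega, 2, Dee), (Omega, 2, Gus), (Omega, 2, Sam), (Omega, 2, Yan)}.
Joining (Cast ⨝ Studio) and Movie on sname yields {(Argo, 20, Cal, Ada, 1992), (Argo, 20, Cal, Ola, 1999), (Argo, 20, Cal, Sam, 2012), (Argo, 28, Cal, Ada, 1992), (Argo, 28, Cal, Ola, 1999), (Argo, 28, Cal, Sam, 2012), (Argo, 30, Cal, Ada, 1992), (Argo, 30, Cal, Ola, 1999), (Argo, 30, Cal, Sam, 2012), (Argo, 7, Cal, Ada, 1992), (Argo, 7, Cal, Ola, 1999), (Argo, 7, Cal, Sam, 2012), (Omega, 2, Yan, Dee, 2008)}.
Apply σ_{year < 2007}; surviving tuples: {(Argo, 20, Cal, Ada, 1992), (Argo, 20, Cal, Ola, 1999), (Argo, 28, Cal, Ada, 1992), (Argo, 28, Cal, Ola, 1999), (Argo, 30, Cal, Ada, 1992), (Argo, 30, Cal, Ola, 1999), (Argo, 7, Cal, Ada, 1992), (Argo, 7, Cal, Ola, 1999)}
π_{sid, aname, sname} gives {(20, Ada, Cal), (20, Ola, Cal), (28, Ada, Cal), (28, Ola, Cal), (30, Ada, Cal), (30, Ola, Cal), (7, Ada, Cal), (7, Ola, Cal)}.

{(20, Ada, Cal), (20, Ola, Cal), (28, Ada, Cal), (28, Ola, Cal), (30, Ada, Cal), (30, Ola, Cal), (7, Ada, Cal), (7, Ola, Cal)}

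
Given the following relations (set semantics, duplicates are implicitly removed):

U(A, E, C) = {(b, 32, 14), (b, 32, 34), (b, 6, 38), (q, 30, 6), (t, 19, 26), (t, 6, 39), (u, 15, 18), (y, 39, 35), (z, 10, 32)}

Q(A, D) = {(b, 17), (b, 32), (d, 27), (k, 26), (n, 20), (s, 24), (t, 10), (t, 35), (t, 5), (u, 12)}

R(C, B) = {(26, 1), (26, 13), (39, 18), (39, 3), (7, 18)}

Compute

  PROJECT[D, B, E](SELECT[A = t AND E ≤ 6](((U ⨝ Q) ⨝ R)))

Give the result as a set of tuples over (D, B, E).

{(10, 18, 6), (10, 3, 6), (35, 18, 6), (35, 3, 6), (5, 18, 6), (5, 3, 6)}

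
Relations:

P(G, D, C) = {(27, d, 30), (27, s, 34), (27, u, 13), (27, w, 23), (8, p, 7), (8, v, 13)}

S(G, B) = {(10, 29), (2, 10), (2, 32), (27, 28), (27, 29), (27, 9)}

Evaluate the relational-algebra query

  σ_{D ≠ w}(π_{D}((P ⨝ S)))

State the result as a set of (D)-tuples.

{d, s, u}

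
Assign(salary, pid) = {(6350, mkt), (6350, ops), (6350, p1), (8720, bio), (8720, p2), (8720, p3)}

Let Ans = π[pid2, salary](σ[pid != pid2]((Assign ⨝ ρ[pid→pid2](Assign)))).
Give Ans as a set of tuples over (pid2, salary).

{(bio, 8720), (mkt, 6350), (ops, 6350), (p1, 6350), (p2, 8720), (p3, 8720)}

ρ[pid→pid2]: schema becomes (salary, pid2); tuples unchanged.
Natural join on salary: {(6350, mkt, mkt), (6350, mkt, ops), (6350, mkt, p1), (6350, ops, mkt), (6350, ops, ops), (6350, ops, p1), (6350, p1, mkt), (6350, p1, ops), (6350, p1, p1), (8720, bio, bio), (8720, bio, p2), (8720, bio, p3), (8720, p2, bio), (8720, p2, p2), (8720, p2, p3), (8720, p3, bio), (8720, p3, p2), (8720, p3, p3)}
Filtering on pid != pid2 leaves {(6350, mkt, ops), (6350, mkt, p1), (6350, ops, mkt), (6350, ops, p1), (6350, p1, mkt), (6350, p1, ops), (8720, bio, p2), (8720, bio, p3), (8720, p2, bio), (8720, p2, p3), (8720, p3, bio), (8720, p3, p2)}.
π[pid2, salary]: project onto (pid2, salary) (6 duplicate(s) eliminated) → {(bio, 8720), (mkt, 6350), (ops, 6350), (p1, 6350), (p2, 8720), (p3, 8720)}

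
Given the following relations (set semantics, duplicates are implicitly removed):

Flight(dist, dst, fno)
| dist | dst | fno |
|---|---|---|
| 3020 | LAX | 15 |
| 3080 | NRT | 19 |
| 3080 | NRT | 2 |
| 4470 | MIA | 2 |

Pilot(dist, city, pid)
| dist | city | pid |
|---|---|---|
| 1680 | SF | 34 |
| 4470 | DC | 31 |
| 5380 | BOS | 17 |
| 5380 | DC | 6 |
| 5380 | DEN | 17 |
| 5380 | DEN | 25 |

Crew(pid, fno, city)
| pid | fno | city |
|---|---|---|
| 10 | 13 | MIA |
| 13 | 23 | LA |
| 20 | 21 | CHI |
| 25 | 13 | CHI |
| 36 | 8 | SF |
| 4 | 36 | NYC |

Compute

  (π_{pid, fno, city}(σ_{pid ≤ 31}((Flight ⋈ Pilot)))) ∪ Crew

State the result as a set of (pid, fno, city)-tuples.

{(10, 13, MIA), (13, 23, LA), (20, 21, CHI), (25, 13, CHI), (31, 2, DC), (36, 8, SF), (4, 36, NYC)}

Joining Flight and Pilot on dist yields {(4470, MIA, 2, DC, 31)}.
Filtering on pid ≤ 31 leaves {(4470, MIA, 2, DC, 31)}.
π_{pid, fno, city} gives {(31, 2, DC)}.
Set union of the two operands is {(10, 13, MIA), (13, 23, LA), (20, 21, CHI), (25, 13, CHI), (31, 2, DC), (36, 8, SF), (4, 36, NYC)}.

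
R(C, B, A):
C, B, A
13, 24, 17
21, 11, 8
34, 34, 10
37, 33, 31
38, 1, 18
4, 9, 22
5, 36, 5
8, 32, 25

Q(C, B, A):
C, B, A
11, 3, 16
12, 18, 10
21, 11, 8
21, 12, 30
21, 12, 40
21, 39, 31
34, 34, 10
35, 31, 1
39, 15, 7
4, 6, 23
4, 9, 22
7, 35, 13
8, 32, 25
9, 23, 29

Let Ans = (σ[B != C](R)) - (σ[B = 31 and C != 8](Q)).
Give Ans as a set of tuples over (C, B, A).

σ[B != C]: keep tuples satisfying B != C → {(13, 24, 17), (21, 11, 8), (37, 33, 31), (38, 1, 18), (4, 9, 22), (5, 36, 5), (8, 32, 25)}
σ[B = 31 and C != 8]: keep tuples satisfying B = 31 and C != 8 → {(35, 31, 1)}
Set difference of the two operands is {(13, 24, 17), (21, 11, 8), (37, 33, 31), (38, 1, 18), (4, 9, 22), (5, 36, 5), (8, 32, 25)}.

{(13, 24, 17), (21, 11, 8), (37, 33, 31), (38, 1, 18), (4, 9, 22), (5, 36, 5), (8, 32, 25)}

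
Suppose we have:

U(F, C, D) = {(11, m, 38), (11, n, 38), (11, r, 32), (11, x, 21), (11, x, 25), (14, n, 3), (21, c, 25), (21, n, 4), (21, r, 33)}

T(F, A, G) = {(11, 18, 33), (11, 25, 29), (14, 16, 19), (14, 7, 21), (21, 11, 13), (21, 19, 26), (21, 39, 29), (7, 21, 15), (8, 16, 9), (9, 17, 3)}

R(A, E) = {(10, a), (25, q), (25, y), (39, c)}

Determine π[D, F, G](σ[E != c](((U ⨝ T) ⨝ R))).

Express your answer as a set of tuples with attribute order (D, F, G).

U ⋈ T (natural join on F): {(11, m, 38, 18, 33), (11, m, 38, 25, 29), (11, n, 38, 18, 33), (11, n, 38, 25, 29), (11, r, 32, 18, 33), (11, r, 32, 25, 29), (11, x, 21, 18, 33), (11, x, 21, 25, 29), (11, x, 25, 18, 33), (11, x, 25, 25, 29), (14, n, 3, 16, 19), (14, n, 3, 7, 21), (21, c, 25, 11, 13), (21, c, 25, 19, 26), (21, c, 25, 39, 29), (21, n, 4, 11, 13), (21, n, 4, 19, 26), (21, n, 4, 39, 29), (21, r, 33, 11, 13), (21, r, 33, 19, 26), (21, r, 33, 39, 29)}
(U ⨝ T) ⋈ R (natural join on A): {(11, m, 38, 25, 29, q), (11, m, 38, 25, 29, y), (11, n, 38, 25, 29, q), (11, n, 38, 25, 29, y), (11, r, 32, 25, 29, q), (11, r, 32, 25, 29, y), (11, x, 21, 25, 29, q), (11, x, 21, 25, 29, y), (11, x, 25, 25, 29, q), (11, x, 25, 25, 29, y), (21, c, 25, 39, 29, c), (21, n, 4, 39, 29, c), (21, r, 33, 39, 29, c)}
σ[E != c]: keep tuples satisfying E != c → {(11, m, 38, 25, 29, q), (11, m, 38, 25, 29, y), (11, n, 38, 25, 29, q), (11, n, 38, 25, 29, y), (11, r, 32, 25, 29, q), (11, r, 32, 25, 29, y), (11, x, 21, 25, 29, q), (11, x, 21, 25, 29, y), (11, x, 25, 25, 29, q), (11, x, 25, 25, 29, y)}
π_{D, F, G} gives {(21, 11, 29), (25, 11, 29), (32, 11, 29), (38, 11, 29)} (6 duplicate(s) eliminated).

{(21, 11, 29), (25, 11, 29), (32, 11, 29), (38, 11, 29)}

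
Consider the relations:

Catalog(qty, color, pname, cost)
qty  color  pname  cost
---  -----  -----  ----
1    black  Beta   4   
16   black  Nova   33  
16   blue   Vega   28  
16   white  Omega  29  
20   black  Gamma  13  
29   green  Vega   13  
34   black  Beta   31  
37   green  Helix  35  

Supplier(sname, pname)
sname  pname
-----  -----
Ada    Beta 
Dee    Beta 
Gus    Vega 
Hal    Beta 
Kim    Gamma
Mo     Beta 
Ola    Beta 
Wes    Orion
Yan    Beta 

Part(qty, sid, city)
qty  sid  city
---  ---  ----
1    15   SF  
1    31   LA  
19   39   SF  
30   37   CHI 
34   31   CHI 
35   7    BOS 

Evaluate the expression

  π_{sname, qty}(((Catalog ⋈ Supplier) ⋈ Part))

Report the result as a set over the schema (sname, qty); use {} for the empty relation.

Natural join on pname: {(1, black, Beta, 4, Ada), (1, black, Beta, 4, Dee), (1, black, Beta, 4, Hal), (1, black, Beta, 4, Mo), (1, black, Beta, 4, Ola), (1, black, Beta, 4, Yan), (16, blue, Vega, 28, Gus), (20, black, Gamma, 13, Kim), (29, green, Vega, 13, Gus), (34, black, Beta, 31, Ada), (34, black, Beta, 31, Dee), (34, black, Beta, 31, Hal), (34, black, Beta, 31, Mo), (34, black, Beta, 31, Ola), (34, black, Beta, 31, Yan)}
Natural join on qty: {(1, black, Beta, 4, Ada, 15, SF), (1, black, Beta, 4, Ada, 31, LA), (1, black, Beta, 4, Dee, 15, SF), (1, black, Beta, 4, Dee, 31, LA), (1, black, Beta, 4, Hal, 15, SF), (1, black, Beta, 4, Hal, 31, LA), (1, black, Beta, 4, Mo, 15, SF), (1, black, Beta, 4, Mo, 31, LA), (1, black, Beta, 4, Ola, 15, SF), (1, black, Beta, 4, Ola, 31, LA), (1, black, Beta, 4, Yan, 15, SF), (1, black, Beta, 4, Yan, 31, LA), (34, black, Beta, 31, Ada, 31, CHI), (34, black, Beta, 31, Dee, 31, CHI), (34, black, Beta, 31, Hal, 31, CHI), (34, black, Beta, 31, Mo, 31, CHI), (34, black, Beta, 31, Ola, 31, CHI), (34, black, Beta, 31, Yan, 31, CHI)}
π[sname, qty]: project onto (sname, qty) (6 duplicate(s) eliminated) → {(Ada, 1), (Ada, 34), (Dee, 1), (Dee, 34), (Hal, 1), (Hal, 34), (Mo, 1), (Mo, 34), (Ola, 1), (Ola, 34), (Yan, 1), (Yan, 34)}

{(Ada, 1), (Ada, 34), (Dee, 1), (Dee, 34), (Hal, 1), (Hal, 34), (Mo, 1), (Mo, 34), (Ola, 1), (Ola, 34), (Yan, 1), (Yan, 34)}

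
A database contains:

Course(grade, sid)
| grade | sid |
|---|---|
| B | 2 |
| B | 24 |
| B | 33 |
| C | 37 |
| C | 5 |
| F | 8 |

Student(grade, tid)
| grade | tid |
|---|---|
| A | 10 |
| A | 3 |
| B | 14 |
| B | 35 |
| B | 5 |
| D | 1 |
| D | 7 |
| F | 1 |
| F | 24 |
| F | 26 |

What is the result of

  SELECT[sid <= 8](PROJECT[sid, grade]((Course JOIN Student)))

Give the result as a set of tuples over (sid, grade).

Course ⋈ Student (natural join on grade): {(B, 2, 14), (B, 2, 35), (B, 2, 5), (B, 24, 14), (B, 24, 35), (B, 24, 5), (B, 33, 14), (B, 33, 35), (B, 33, 5), (F, 8, 1), (F, 8, 24), (F, 8, 26)}
Keep only column(s) sid, grade (8 duplicate(s) eliminated): {(2, B), (24, B), (33, B), (8, F)}
σ[sid <= 8]: keep tuples satisfying sid <= 8 → {(2, B), (8, F)}

{(2, B), (8, F)}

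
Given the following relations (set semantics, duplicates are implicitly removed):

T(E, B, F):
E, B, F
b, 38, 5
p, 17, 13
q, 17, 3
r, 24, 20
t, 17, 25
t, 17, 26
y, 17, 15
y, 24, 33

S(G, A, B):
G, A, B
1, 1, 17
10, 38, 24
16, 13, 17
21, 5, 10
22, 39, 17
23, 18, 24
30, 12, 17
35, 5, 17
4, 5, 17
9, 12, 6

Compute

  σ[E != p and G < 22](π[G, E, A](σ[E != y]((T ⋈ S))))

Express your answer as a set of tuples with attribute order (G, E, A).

T ⋈ S (natural join on B): {(p, 17, 13, 1, 1), (p, 17, 13, 16, 13), (p, 17, 13, 22, 39), (p, 17, 13, 30, 12), (p, 17, 13, 35, 5), (p, 17, 13, 4, 5), (q, 17, 3, 1, 1), (q, 17, 3, 16, 13), (q, 17, 3, 22, 39), (q, 17, 3, 30, 12), (q, 17, 3, 35, 5), (q, 17, 3, 4, 5), (r, 24, 20, 10, 38), (r, 24, 20, 23, 18), (t, 17, 25, 1, 1), (t, 17, 25, 16, 13), (t, 17, 25, 22, 39), (t, 17, 25, 30, 12), (t, 17, 25, 35, 5), (t, 17, 25, 4, 5), (t, 17, 26, 1, 1), (t, 17, 26, 16, 13), (t, 17, 26, 22, 39), (t, 17, 26, 30, 12), (t, 17, 26, 35, 5), (t, 17, 26, 4, 5), (y, 17, 15, 1, 1), (y, 17, 15, 16, 13), (y, 17, 15, 22, 39), (y, 17, 15, 30, 12), (y, 17, 15, 35, 5), (y, 17, 15, 4, 5), (y, 24, 33, 10, 38), (y, 24, 33, 23, 18)}
σ[E != y]: keep tuples satisfying E != y → {(p, 17, 13, 1, 1), (p, 17, 13, 16, 13), (p, 17, 13, 22, 39), (p, 17, 13, 30, 12), (p, 17, 13, 35, 5), (p, 17, 13, 4, 5), (q, 17, 3, 1, 1), (q, 17, 3, 16, 13), (q, 17, 3, 22, 39), (q, 17, 3, 30, 12), (q, 17, 3, 35, 5), (q, 17, 3, 4, 5), (r, 24, 20, 10, 38), (r, 24, 20, 23, 18), (t, 17, 25, 1, 1), (t, 17, 25, 16, 13), (t, 17, 25, 22, 39), (t, 17, 25, 30, 12), (t, 17, 25, 35, 5), (t, 17, 25, 4, 5), (t, 17, 26, 1, 1), (t, 17, 26, 16, 13), (t, 17, 26, 22, 39), (t, 17, 26, 30, 12), (t, 17, 26, 35, 5), (t, 17, 26, 4, 5)}
π[G, E, A]: project onto (G, E, A) (6 duplicate(s) eliminated) → {(1, p, 1), (1, q, 1), (1, t, 1), (10, r, 38), (16, p, 13), (16, q, 13), (16, t, 13), (22, p, 39), (22, q, 39), (22, t, 39), (23, r, 18), (30, p, 12), (30, q, 12), (30, t, 12), (35, p, 5), (35, q, 5), (35, t, 5), (4, p, 5), (4, q, 5), (4, t, 5)}
σ[E != p and G < 22]: keep tuples satisfying E != p and G < 22 → {(1, q, 1), (1, t, 1), (10, r, 38), (16, q, 13), (16, t, 13), (4, q, 5), (4, t, 5)}

{(1, q, 1), (1, t, 1), (10, r, 38), (16, q, 13), (16, t, 13), (4, q, 5), (4, t, 5)}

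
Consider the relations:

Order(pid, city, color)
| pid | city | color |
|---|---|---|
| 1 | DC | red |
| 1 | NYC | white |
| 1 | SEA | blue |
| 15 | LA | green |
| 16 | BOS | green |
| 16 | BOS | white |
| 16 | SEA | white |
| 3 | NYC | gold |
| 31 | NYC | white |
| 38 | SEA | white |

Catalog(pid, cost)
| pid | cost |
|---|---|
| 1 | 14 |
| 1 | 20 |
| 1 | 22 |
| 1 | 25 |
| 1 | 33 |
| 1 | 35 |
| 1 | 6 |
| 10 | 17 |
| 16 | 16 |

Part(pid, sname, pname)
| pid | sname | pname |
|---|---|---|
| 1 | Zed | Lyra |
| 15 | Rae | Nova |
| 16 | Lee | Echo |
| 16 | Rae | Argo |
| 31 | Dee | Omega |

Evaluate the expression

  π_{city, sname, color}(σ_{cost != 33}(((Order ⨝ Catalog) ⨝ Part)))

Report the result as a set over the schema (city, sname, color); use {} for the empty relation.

Joining Order and Catalog on pid yields {(1, DC, red, 14), (1, DC, red, 20), (1, DC, red, 22), (1, DC, red, 25), (1, DC, red, 33), (1, DC, red, 35), (1, DC, red, 6), (1, NYC, white, 14), (1, NYC, white, 20), (1, NYC, white, 22), (1, NYC, white, 25), (1, NYC, white, 33), (1, NYC, white, 35), (1, NYC, white, 6), (1, SEA, blue, 14), (1, SEA, blue, 20), (1, SEA, blue, 22), (1, SEA, blue, 25), (1, SEA, blue, 33), (1, SEA, blue, 35), (1, SEA, blue, 6), (16, BOS, green, 16), (16, BOS, white, 16), (16, SEA, white, 16)}.
Joining (Order ⨝ Catalog) and Part on pid yields {(1, DC, red, 14, Zed, Lyra), (1, DC, red, 20, Zed, Lyra), (1, DC, red, 22, Zed, Lyra), (1, DC, red, 25, Zed, Lyra), (1, DC, red, 33, Zed, Lyra), (1, DC, red, 35, Zed, Lyra), (1, DC, red, 6, Zed, Lyra), (1, NYC, white, 14, Zed, Lyra), (1, NYC, white, 20, Zed, Lyra), (1, NYC, white, 22, Zed, Lyra), (1, NYC, white, 25, Zed, Lyra), (1, NYC, white, 33, Zed, Lyra), (1, NYC, white, 35, Zed, Lyra), (1, NYC, white, 6, Zed, Lyra), (1, SEA, blue, 14, Zed, Lyra), (1, SEA, blue, 20, Zed, Lyra), (1, SEA, blue, 22, Zed, Lyra), (1, SEA, blue, 25, Zed, Lyra), (1, SEA, blue, 33, Zed, Lyra), (1, SEA, blue, 35, Zed, Lyra), (1, SEA, blue, 6, Zed, Lyra), (16, BOS, green, 16, Lee, Echo), (16, BOS, green, 16, Rae, Argo), (16, BOS, white, 16, Lee, Echo), (16, BOS, white, 16, Rae, Argo), (16, SEA, white, 16, Lee, Echo), (16, SEA, white, 16, Rae, Argo)}.
Apply σ_{cost != 33}; surviving tuples: {(1, DC, red, 14, Zed, Lyra), (1, DC, red, 20, Zed, Lyra), (1, DC, red, 22, Zed, Lyra), (1, DC, red, 25, Zed, Lyra), (1, DC, red, 35, Zed, Lyra), (1, DC, red, 6, Zed, Lyra), (1, NYC, white, 14, Zed, Lyra), (1, NYC, white, 20, Zed, Lyra), (1, NYC, white, 22, Zed, Lyra), (1, NYC, white, 25, Zed, Lyra), (1, NYC, white, 35, Zed, Lyra), (1, NYC, white, 6, Zed, Lyra), (1, SEA, blue, 14, Zed, Lyra), (1, SEA, blue, 20, Zed, Lyra), (1, SEA, blue, 22, Zed, Lyra), (1, SEA, blue, 25, Zed, Lyra), (1, SEA, blue, 35, Zed, Lyra), (1, SEA, blue, 6, Zed, Lyra), (16, BOS, green, 16, Lee, Echo), (16, BOS, green, 16, Rae, Argo), (16, BOS, white, 16, Lee, Echo), (16, BOS, white, 16, Rae, Argo), (16, SEA, white, 16, Lee, Echo), (16, SEA, white, 16, Rae, Argo)}
Keep only column(s) city, sname, color (15 duplicate(s) eliminated): {(BOS, Lee, green), (BOS, Lee, white), (BOS, Rae, green), (BOS, Rae, white), (DC, Zed, red), (NYC, Zed, white), (SEA, Lee, white), (SEA, Rae, white), (SEA, Zed, blue)}

{(BOS, Lee, green), (BOS, Lee, white), (BOS, Rae, green), (BOS, Rae, white), (DC, Zed, red), (NYC, Zed, white), (SEA, Lee, white), (SEA, Rae, white), (SEA, Zed, blue)}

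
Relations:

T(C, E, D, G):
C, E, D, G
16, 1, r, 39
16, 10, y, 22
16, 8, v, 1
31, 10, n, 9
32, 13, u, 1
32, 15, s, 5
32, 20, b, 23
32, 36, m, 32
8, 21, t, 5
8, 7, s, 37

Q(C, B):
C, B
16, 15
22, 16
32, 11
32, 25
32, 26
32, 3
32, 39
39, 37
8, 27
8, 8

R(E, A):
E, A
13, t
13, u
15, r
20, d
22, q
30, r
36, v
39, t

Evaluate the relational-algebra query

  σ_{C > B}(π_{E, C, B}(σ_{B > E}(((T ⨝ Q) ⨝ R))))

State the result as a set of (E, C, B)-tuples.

{(13, 32, 25), (13, 32, 26), (15, 32, 25), (15, 32, 26), (20, 32, 25), (20, 32, 26)}

T ⋈ Q (natural join on C): {(16, 1, r, 39, 15), (16, 10, y, 22, 15), (16, 8, v, 1, 15), (32, 13, u, 1, 11), (32, 13, u, 1, 25), (32, 13, u, 1, 26), (32, 13, u, 1, 3), (32, 13, u, 1, 39), (32, 15, s, 5, 11), (32, 15, s, 5, 25), (32, 15, s, 5, 26), (32, 15, s, 5, 3), (32, 15, s, 5, 39), (32, 20, b, 23, 11), (32, 20, b, 23, 25), (32, 20, b, 23, 26), (32, 20, b, 23, 3), (32, 20, b, 23, 39), (32, 36, m, 32, 11), (32, 36, m, 32, 25), (32, 36, m, 32, 26), (32, 36, m, 32, 3), (32, 36, m, 32, 39), (8, 21, t, 5, 27), (8, 21, t, 5, 8), (8, 7, s, 37, 27), (8, 7, s, 37, 8)}
(T ⨝ Q) ⋈ R (natural join on E): {(32, 13, u, 1, 11, t), (32, 13, u, 1, 11, u), (32, 13, u, 1, 25, t), (32, 13, u, 1, 25, u), (32, 13, u, 1, 26, t), (32, 13, u, 1, 26, u), (32, 13, u, 1, 3, t), (32, 13, u, 1, 3, u), (32, 13, u, 1, 39, t), (32, 13, u, 1, 39, u), (32, 15, s, 5, 11, r), (32, 15, s, 5, 25, r), (32, 15, s, 5, 26, r), (32, 15, s, 5, 3, r), (32, 15, s, 5, 39, r), (32, 20, b, 23, 11, d), (32, 20, b, 23, 25, d), (32, 20, b, 23, 26, d), (32, 20, b, 23, 3, d), (32, 20, b, 23, 39, d), (32, 36, m, 32, 11, v), (32, 36, m, 32, 25, v), (32, 36, m, 32, 26, v), (32, 36, m, 32, 3, v), (32, 36, m, 32, 39, v)}
Selection B > E: {(32, 13, u, 1, 25, t), (32, 13, u, 1, 25, u), (32, 13, u, 1, 26, t), (32, 13, u, 1, 26, u), (32, 13, u, 1, 39, t), (32, 13, u, 1, 39, u), (32, 15, s, 5, 25, r), (32, 15, s, 5, 26, r), (32, 15, s, 5, 39, r), (32, 20, b, 23, 25, d), (32, 20, b, 23, 26, d), (32, 20, b, 23, 39, d), (32, 36, m, 32, 39, v)}
π_{E, C, B} gives {(13, 32, 25), (13, 32, 26), (13, 32, 39), (15, 32, 25), (15, 32, 26), (15, 32, 39), (20, 32, 25), (20, 32, 26), (20, 32, 39), (36, 32, 39)} (3 duplicate(s) eliminated).
Selection C > B: {(13, 32, 25), (13, 32, 26), (15, 32, 25), (15, 32, 26), (20, 32, 25), (20, 32, 26)}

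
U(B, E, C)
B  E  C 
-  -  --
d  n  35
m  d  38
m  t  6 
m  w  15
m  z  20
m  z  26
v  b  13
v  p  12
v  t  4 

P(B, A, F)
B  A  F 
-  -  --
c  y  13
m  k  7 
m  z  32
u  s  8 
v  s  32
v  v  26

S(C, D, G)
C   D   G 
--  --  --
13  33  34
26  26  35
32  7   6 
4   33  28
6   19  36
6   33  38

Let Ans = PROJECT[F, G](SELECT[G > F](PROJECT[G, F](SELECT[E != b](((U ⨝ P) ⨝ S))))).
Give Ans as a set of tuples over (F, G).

{(26, 28), (32, 35), (32, 36), (32, 38), (7, 35), (7, 36), (7, 38)}

U ⋈ P (natural join on B): {(m, d, 38, k, 7), (m, d, 38, z, 32), (m, t, 6, k, 7), (m, t, 6, z, 32), (m, w, 15, k, 7), (m, w, 15, z, 32), (m, z, 20, k, 7), (m, z, 20, z, 32), (m, z, 26, k, 7), (m, z, 26, z, 32), (v, b, 13, s, 32), (v, b, 13, v, 26), (v, p, 12, s, 32), (v, p, 12, v, 26), (v, t, 4, s, 32), (v, t, 4, v, 26)}
(U ⨝ P) ⋈ S (natural join on C): {(m, t, 6, k, 7, 19, 36), (m, t, 6, k, 7, 33, 38), (m, t, 6, z, 32, 19, 36), (m, t, 6, z, 32, 33, 38), (m, z, 26, k, 7, 26, 35), (m, z, 26, z, 32, 26, 35), (v, b, 13, s, 32, 33, 34), (v, b, 13, v, 26, 33, 34), (v, t, 4, s, 32, 33, 28), (v, t, 4, v, 26, 33, 28)}
Apply σ_{E != b}; surviving tuples: {(m, t, 6, k, 7, 19, 36), (m, t, 6, k, 7, 33, 38), (m, t, 6, z, 32, 19, 36), (m, t, 6, z, 32, 33, 38), (m, z, 26, k, 7, 26, 35), (m, z, 26, z, 32, 26, 35), (v, t, 4, s, 32, 33, 28), (v, t, 4, v, 26, 33, 28)}
π[G, F]: project onto (G, F) → {(28, 26), (28, 32), (35, 32), (35, 7), (36, 32), (36, 7), (38, 32), (38, 7)}
Apply σ_{G > F}; surviving tuples: {(28, 26), (35, 32), (35, 7), (36, 32), (36, 7), (38, 32), (38, 7)}
π[F, G]: project onto (F, G) → {(26, 28), (32, 35), (32, 36), (32, 38), (7, 35), (7, 36), (7, 38)}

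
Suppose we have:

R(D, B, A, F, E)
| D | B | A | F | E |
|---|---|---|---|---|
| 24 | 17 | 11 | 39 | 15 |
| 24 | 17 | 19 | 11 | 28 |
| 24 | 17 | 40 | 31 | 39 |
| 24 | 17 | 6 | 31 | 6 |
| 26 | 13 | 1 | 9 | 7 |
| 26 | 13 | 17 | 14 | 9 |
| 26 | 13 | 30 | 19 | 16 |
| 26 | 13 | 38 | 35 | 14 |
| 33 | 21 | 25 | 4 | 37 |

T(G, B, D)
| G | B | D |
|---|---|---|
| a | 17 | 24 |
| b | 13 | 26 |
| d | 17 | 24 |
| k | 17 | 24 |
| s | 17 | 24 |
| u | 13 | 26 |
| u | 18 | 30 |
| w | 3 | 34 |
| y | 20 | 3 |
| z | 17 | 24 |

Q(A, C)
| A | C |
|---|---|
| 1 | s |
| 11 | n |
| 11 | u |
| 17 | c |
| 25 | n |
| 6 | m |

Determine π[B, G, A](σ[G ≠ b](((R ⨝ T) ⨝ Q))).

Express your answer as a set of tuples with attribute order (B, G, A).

R ⋈ T (natural join on D, B): {(24, 17, 11, 39, 15, a), (24, 17, 11, 39, 15, d), (24, 17, 11, 39, 15, k), (24, 17, 11, 39, 15, s), (24, 17, 11, 39, 15, z), (24, 17, 19, 11, 28, a), (24, 17, 19, 11, 28, d), (24, 17, 19, 11, 28, k), (24, 17, 19, 11, 28, s), (24, 17, 19, 11, 28, z), (24, 17, 40, 31, 39, a), (24, 17, 40, 31, 39, d), (24, 17, 40, 31, 39, k), (24, 17, 40, 31, 39, s), (24, 17, 40, 31, 39, z), (24, 17, 6, 31, 6, a), (24, 17, 6, 31, 6, d), (24, 17, 6, 31, 6, k), (24, 17, 6, 31, 6, s), (24, 17, 6, 31, 6, z), (26, 13, 1, 9, 7, b), (26, 13, 1, 9, 7, u), (26, 13, 17, 14, 9, b), (26, 13, 17, 14, 9, u), (26, 13, 30, 19, 16, b), (26, 13, 30, 19, 16, u), (26, 13, 38, 35, 14, b), (26, 13, 38, 35, 14, u)}
(R ⨝ T) ⋈ Q (natural join on A): {(24, 17, 11, 39, 15, a, n), (24, 17, 11, 39, 15, a, u), (24, 17, 11, 39, 15, d, n), (24, 17, 11, 39, 15, d, u), (24, 17, 11, 39, 15, k, n), (24, 17, 11, 39, 15, k, u), (24, 17, 11, 39, 15, s, n), (24, 17, 11, 39, 15, s, u), (24, 17, 11, 39, 15, z, n), (24, 17, 11, 39, 15, z, u), (24, 17, 6, 31, 6, a, m), (24, 17, 6, 31, 6, d, m), (24, 17, 6, 31, 6, k, m), (24, 17, 6, 31, 6, s, m), (24, 17, 6, 31, 6, z, m), (26, 13, 1, 9, 7, b, s), (26, 13, 1, 9, 7, u, s), (26, 13, 17, 14, 9, b, c), (26, 13, 17, 14, 9, u, c)}
Apply σ_{G ≠ b}; surviving tuples: {(24, 17, 11, 39, 15, a, n), (24, 17, 11, 39, 15, a, u), (24, 17, 11, 39, 15, d, n), (24, 17, 11, 39, 15, d, u), (24, 17, 11, 39, 15, k, n), (24, 17, 11, 39, 15, k, u), (24, 17, 11, 39, 15, s, n), (24, 17, 11, 39, 15, s, u), (24, 17, 11, 39, 15, z, n), (24, 17, 11, 39, 15, z, u), (24, 17, 6, 31, 6, a, m), (24, 17, 6, 31, 6, d, m), (24, 17, 6, 31, 6, k, m), (24, 17, 6, 31, 6, s, m), (24, 17, 6, 31, 6, z, m), (26, 13, 1, 9, 7, u, s), (26, 13, 17, 14, 9, u, c)}
π[B, G, A]: project onto (B, G, A) (5 duplicate(s) eliminated) → {(13, u, 1), (13, u, 17), (17, a, 11), (17, a, 6), (17, d, 11), (17, d, 6), (17, k, 11), (17, k, 6), (17, s, 11), (17, s, 6), (17, z, 11), (17, z, 6)}

{(13, u, 1), (13, u, 17), (17, a, 11), (17, a, 6), (17, d, 11), (17, d, 6), (17, k, 11), (17, k, 6), (17, s, 11), (17, s, 6), (17, z, 11), (17, z, 6)}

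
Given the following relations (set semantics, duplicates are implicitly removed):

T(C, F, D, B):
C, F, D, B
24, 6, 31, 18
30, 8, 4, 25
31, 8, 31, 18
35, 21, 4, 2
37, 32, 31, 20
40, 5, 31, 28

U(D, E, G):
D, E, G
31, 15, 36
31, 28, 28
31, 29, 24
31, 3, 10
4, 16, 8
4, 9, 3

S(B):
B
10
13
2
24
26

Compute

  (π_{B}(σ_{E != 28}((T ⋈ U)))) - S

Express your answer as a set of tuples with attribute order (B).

{18, 20, 25, 28}

Natural join on D: {(24, 6, 31, 18, 15, 36), (24, 6, 31, 18, 28, 28), (24, 6, 31, 18, 29, 24), (24, 6, 31, 18, 3, 10), (30, 8, 4, 25, 16, 8), (30, 8, 4, 25, 9, 3), (31, 8, 31, 18, 15, 36), (31, 8, 31, 18, 28, 28), (31, 8, 31, 18, 29, 24), (31, 8, 31, 18, 3, 10), (35, 21, 4, 2, 16, 8), (35, 21, 4, 2, 9, 3), (37, 32, 31, 20, 15, 36), (37, 32, 31, 20, 28, 28), (37, 32, 31, 20, 29, 24), (37, 32, 31, 20, 3, 10), (40, 5, 31, 28, 15, 36), (40, 5, 31, 28, 28, 28), (40, 5, 31, 28, 29, 24), (40, 5, 31, 28, 3, 10)}
Filtering on E != 28 leaves {(24, 6, 31, 18, 15, 36), (24, 6, 31, 18, 29, 24), (24, 6, 31, 18, 3, 10), (30, 8, 4, 25, 16, 8), (30, 8, 4, 25, 9, 3), (31, 8, 31, 18, 15, 36), (31, 8, 31, 18, 29, 24), (31, 8, 31, 18, 3, 10), (35, 21, 4, 2, 16, 8), (35, 21, 4, 2, 9, 3), (37, 32, 31, 20, 15, 36), (37, 32, 31, 20, 29, 24), (37, 32, 31, 20, 3, 10), (40, 5, 31, 28, 15, 36), (40, 5, 31, 28, 29, 24), (40, 5, 31, 28, 3, 10)}.
π_{B} gives {18, 2, 20, 25, 28} (11 duplicate(s) eliminated).
Set difference of the two operands is {18, 20, 25, 28}.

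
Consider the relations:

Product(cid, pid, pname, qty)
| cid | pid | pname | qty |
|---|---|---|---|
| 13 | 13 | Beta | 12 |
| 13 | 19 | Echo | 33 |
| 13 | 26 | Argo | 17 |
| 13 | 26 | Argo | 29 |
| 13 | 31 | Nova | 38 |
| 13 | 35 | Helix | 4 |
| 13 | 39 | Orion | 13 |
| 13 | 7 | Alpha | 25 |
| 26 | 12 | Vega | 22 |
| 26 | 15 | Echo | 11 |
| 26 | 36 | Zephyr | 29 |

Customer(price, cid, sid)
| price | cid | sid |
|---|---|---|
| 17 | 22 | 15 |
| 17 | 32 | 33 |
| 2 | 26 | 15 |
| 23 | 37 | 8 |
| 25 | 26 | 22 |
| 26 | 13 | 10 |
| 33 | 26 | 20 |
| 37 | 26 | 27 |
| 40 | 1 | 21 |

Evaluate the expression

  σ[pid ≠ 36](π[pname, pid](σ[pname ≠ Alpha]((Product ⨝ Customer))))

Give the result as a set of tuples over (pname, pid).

{(Argo, 26), (Beta, 13), (Echo, 15), (Echo, 19), (Helix, 35), (Nova, 31), (Orion, 39), (Vega, 12)}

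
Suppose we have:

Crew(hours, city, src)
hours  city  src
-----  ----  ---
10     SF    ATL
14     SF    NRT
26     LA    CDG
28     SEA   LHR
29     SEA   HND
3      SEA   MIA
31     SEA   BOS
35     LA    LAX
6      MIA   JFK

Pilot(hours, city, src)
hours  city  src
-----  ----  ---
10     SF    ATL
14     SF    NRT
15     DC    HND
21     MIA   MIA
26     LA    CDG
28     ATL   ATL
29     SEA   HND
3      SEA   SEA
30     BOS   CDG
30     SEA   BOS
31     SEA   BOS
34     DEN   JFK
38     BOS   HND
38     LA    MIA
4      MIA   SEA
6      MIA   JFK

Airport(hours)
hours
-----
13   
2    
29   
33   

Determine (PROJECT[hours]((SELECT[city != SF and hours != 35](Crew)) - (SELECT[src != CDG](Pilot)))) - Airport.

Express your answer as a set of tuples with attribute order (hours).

σ[city != SF and hours != 35]: keep tuples satisfying city != SF and hours != 35 → {(26, LA, CDG), (28, SEA, LHR), (29, SEA, HND), (3, SEA, MIA), (31, SEA, BOS), (6, MIA, JFK)}
σ[src != CDG]: keep tuples satisfying src != CDG → {(10, SF, ATL), (14, SF, NRT), (15, DC, HND), (21, MIA, MIA), (28, ATL, ATL), (29, SEA, HND), (3, SEA, SEA), (30, SEA, BOS), (31, SEA, BOS), (34, DEN, JFK), (38, BOS, HND), (38, LA, MIA), (4, MIA, SEA), (6, MIA, JFK)}
Difference: {(26, LA, CDG), (28, SEA, LHR), (29, SEA, HND), (3, SEA, MIA), (31, SEA, BOS), (6, MIA, JFK)} with {(10, SF, ATL), (14, SF, NRT), (15, DC, HND), (21, MIA, MIA), (28, ATL, ATL), (29, SEA, HND), (3, SEA, SEA), (30, SEA, BOS), (31, SEA, BOS), (34, DEN, JFK), (38, BOS, HND), (38, LA, MIA), (4, MIA, SEA), (6, MIA, JFK)} → {(26, LA, CDG), (28, SEA, LHR), (3, SEA, MIA)}
Keep only column(s) hours: {26, 28, 3}
Difference: {26, 28, 3} with {13, 2, 29, 33} → {26, 28, 3}

{26, 28, 3}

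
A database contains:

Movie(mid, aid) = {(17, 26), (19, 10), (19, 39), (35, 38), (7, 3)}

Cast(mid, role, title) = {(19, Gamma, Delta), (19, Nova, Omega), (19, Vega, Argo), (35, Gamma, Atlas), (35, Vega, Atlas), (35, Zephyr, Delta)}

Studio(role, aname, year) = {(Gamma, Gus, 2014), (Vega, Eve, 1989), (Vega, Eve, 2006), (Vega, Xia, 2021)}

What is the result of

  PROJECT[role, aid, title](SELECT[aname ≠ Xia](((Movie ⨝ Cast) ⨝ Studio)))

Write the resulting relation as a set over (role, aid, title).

{(Gamma, 10, Delta), (Gamma, 38, Atlas), (Gamma, 39, Delta), (Vega, 10, Argo), (Vega, 38, Atlas), (Vega, 39, Argo)}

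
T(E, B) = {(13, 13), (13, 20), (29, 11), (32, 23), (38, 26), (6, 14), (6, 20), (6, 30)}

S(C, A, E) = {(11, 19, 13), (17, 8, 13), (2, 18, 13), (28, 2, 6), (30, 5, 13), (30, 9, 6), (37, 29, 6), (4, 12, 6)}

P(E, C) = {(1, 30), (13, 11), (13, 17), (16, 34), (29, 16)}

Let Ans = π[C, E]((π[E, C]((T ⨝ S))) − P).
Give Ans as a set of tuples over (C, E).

Joining T and S on E yields {(13, 13, 11, 19), (13, 13, 17, 8), (13, 13, 2, 18), (13, 13, 30, 5), (13, 20, 11, 19), (13, 20, 17, 8), (13, 20, 2, 18), (13, 20, 30, 5), (6, 14, 28, 2), (6, 14, 30, 9), (6, 14, 37, 29), (6, 14, 4, 12), (6, 20, 28, 2), (6, 20, 30, 9), (6, 20, 37, 29), (6, 20, 4, 12), (6, 30, 28, 2), (6, 30, 30, 9), (6, 30, 37, 29), (6, 30, 4, 12)}.
π[E, C]: project onto (E, C) (12 duplicate(s) eliminated) → {(13, 11), (13, 17), (13, 2), (13, 30), (6, 28), (6, 30), (6, 37), (6, 4)}
Set difference of the two operands is {(13, 2), (13, 30), (6, 28), (6, 30), (6, 37), (6, 4)}.
π[C, E]: project onto (C, E) → {(2, 13), (28, 6), (30, 13), (30, 6), (37, 6), (4, 6)}

{(2, 13), (28, 6), (30, 13), (30, 6), (37, 6), (4, 6)}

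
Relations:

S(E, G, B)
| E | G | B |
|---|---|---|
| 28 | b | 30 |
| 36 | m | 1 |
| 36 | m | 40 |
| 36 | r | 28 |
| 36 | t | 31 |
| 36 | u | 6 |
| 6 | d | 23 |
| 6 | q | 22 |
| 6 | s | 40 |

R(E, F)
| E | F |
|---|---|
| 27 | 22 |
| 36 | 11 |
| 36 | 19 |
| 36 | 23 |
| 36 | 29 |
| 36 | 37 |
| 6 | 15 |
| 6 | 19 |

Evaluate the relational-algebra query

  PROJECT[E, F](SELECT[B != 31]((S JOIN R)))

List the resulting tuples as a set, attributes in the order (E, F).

{(36, 11), (36, 19), (36, 23), (36, 29), (36, 37), (6, 15), (6, 19)}

Joining S and R on E yields {(36, m, 1, 11), (36, m, 1, 19), (36, m, 1, 23), (36, m, 1, 29), (36, m, 1, 37), (36, m, 40, 11), (36, m, 40, 19), (36, m, 40, 23), (36, m, 40, 29), (36, m, 40, 37), (36, r, 28, 11), (36, r, 28, 19), (36, r, 28, 23), (36, r, 28, 29), (36, r, 28, 37), (36, t, 31, 11), (36, t, 31, 19), (36, t, 31, 23), (36, t, 31, 29), (36, t, 31, 37), (36, u, 6, 11), (36, u, 6, 19), (36, u, 6, 23), (36, u, 6, 29), (36, u, 6, 37), (6, d, 23, 15), (6, d, 23, 19), (6, q, 22, 15), (6, q, 22, 19), (6, s, 40, 15), (6, s, 40, 19)}.
Apply σ_{B != 31}; surviving tuples: {(36, m, 1, 11), (36, m, 1, 19), (36, m, 1, 23), (36, m, 1, 29), (36, m, 1, 37), (36, m, 40, 11), (36, m, 40, 19), (36, m, 40, 23), (36, m, 40, 29), (36, m, 40, 37), (36, r, 28, 11), (36, r, 28, 19), (36, r, 28, 23), (36, r, 28, 29), (36, r, 28, 37), (36, u, 6, 11), (36, u, 6, 19), (36, u, 6, 23), (36, u, 6, 29), (36, u, 6, 37), (6, d, 23, 15), (6, d, 23, 19), (6, q, 22, 15), (6, q, 22, 19), (6, s, 40, 15), (6, s, 40, 19)}
Keep only column(s) E, F (19 duplicate(s) eliminated): {(36, 11), (36, 19), (36, 23), (36, 29), (36, 37), (6, 15), (6, 19)}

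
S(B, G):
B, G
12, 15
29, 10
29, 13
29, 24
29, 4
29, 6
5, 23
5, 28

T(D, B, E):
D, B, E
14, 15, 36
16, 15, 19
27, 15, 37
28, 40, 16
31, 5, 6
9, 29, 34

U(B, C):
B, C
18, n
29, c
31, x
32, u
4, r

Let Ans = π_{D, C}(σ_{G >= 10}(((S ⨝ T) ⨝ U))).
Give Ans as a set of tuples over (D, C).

{(9, c)}

Joining S and T on B yields {(29, 10, 9, 34), (29, 13, 9, 34), (29, 24, 9, 34), (29, 4, 9, 34), (29, 6, 9, 34), (5, 23, 31, 6), (5, 28, 31, 6)}.
Joining (S ⨝ T) and U on B yields {(29, 10, 9, 34, c), (29, 13, 9, 34, c), (29, 24, 9, 34, c), (29, 4, 9, 34, c), (29, 6, 9, 34, c)}.
Selection G >= 10: {(29, 10, 9, 34, c), (29, 13, 9, 34, c), (29, 24, 9, 34, c)}
Projecting to D, C (2 duplicate(s) eliminated): {(9, c)}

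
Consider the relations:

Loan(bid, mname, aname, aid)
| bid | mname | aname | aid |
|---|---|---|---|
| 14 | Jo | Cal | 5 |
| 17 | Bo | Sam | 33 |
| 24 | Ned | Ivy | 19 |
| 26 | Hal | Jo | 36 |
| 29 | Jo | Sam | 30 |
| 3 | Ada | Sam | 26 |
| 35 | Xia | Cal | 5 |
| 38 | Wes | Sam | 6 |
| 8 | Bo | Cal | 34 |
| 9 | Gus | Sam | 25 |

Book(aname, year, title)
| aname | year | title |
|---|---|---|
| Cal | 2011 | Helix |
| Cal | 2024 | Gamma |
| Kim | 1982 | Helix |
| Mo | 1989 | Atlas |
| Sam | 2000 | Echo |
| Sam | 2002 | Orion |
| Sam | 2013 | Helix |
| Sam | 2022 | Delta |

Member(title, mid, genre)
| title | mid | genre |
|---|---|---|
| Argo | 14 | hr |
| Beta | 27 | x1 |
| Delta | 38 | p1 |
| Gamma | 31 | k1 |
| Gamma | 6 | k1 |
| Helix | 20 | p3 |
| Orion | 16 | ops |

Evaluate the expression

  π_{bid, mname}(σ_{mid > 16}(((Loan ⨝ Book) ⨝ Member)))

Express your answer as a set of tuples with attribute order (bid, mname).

Loan ⋈ Book (natural join on aname): {(14, Jo, Cal, 5, 2011, Helix), (14, Jo, Cal, 5, 2024, Gamma), (17, Bo, Sam, 33, 2000, Echo), (17, Bo, Sam, 33, 2002, Orion), (17, Bo, Sam, 33, 2013, Helix), (17, Bo, Sam, 33, 2022, Delta), (29, Jo, Sam, 30, 2000, Echo), (29, Jo, Sam, 30, 2002, Orion), (29, Jo, Sam, 30, 2013, Helix), (29, Jo, Sam, 30, 2022, Delta), (3, Ada, Sam, 26, 2000, Echo), (3, Ada, Sam, 26, 2002, Orion), (3, Ada, Sam, 26, 2013, Helix), (3, Ada, Sam, 26, 2022, Delta), (35, Xia, Cal, 5, 2011, Helix), (35, Xia, Cal, 5, 2024, Gamma), (38, Wes, Sam, 6, 2000, Echo), (38, Wes, Sam, 6, 2002, Orion), (38, Wes, Sam, 6, 2013, Helix), (38, Wes, Sam, 6, 2022, Delta), (8, Bo, Cal, 34, 2011, Helix), (8, Bo, Cal, 34, 2024, Gamma), (9, Gus, Sam, 25, 2000, Echo), (9, Gus, Sam, 25, 2002, Orion), (9, Gus, Sam, 25, 2013, Helix), (9, Gus, Sam, 25, 2022, Delta)}
(Loan ⨝ Book) ⋈ Member (natural join on title): {(14, Jo, Cal, 5, 2011, Helix, 20, p3), (14, Jo, Cal, 5, 2024, Gamma, 31, k1), (14, Jo, Cal, 5, 2024, Gamma, 6, k1), (17, Bo, Sam, 33, 2002, Orion, 16, ops), (17, Bo, Sam, 33, 2013, Helix, 20, p3), (17, Bo, Sam, 33, 2022, Delta, 38, p1), (29, Jo, Sam, 30, 2002, Orion, 16, ops), (29, Jo, Sam, 30, 2013, Helix, 20, p3), (29, Jo, Sam, 30, 2022, Delta, 38, p1), (3, Ada, Sam, 26, 2002, Orion, 16, ops), (3, Ada, Sam, 26, 2013, Helix, 20, p3), (3, Ada, Sam, 26, 2022, Delta, 38, p1), (35, Xia, Cal, 5, 2011, Helix, 20, p3), (35, Xia, Cal, 5, 2024, Gamma, 31, k1), (35, Xia, Cal, 5, 2024, Gamma, 6, k1), (38, Wes, Sam, 6, 2002, Orion, 16, ops), (38, Wes, Sam, 6, 2013, Helix, 20, p3), (38, Wes, Sam, 6, 2022, Delta, 38, p1), (8, Bo, Cal, 34, 2011, Helix, 20, p3), (8, Bo, Cal, 34, 2024, Gamma, 31, k1), (8, Bo, Cal, 34, 2024, Gamma, 6, k1), (9, Gus, Sam, 25, 2002, Orion, 16, ops), (9, Gus, Sam, 25, 2013, Helix, 20, p3), (9, Gus, Sam, 25, 2022, Delta, 38, p1)}
Selection mid > 16: {(14, Jo, Cal, 5, 2011, Helix, 20, p3), (14, Jo, Cal, 5, 2024, Gamma, 31, k1), (17, Bo, Sam, 33, 2013, Helix, 20, p3), (17, Bo, Sam, 33, 2022, Delta, 38, p1), (29, Jo, Sam, 30, 2013, Helix, 20, p3), (29, Jo, Sam, 30, 2022, Delta, 38, p1), (3, Ada, Sam, 26, 2013, Helix, 20, p3), (3, Ada, Sam, 26, 2022, Delta, 38, p1), (35, Xia, Cal, 5, 2011, Helix, 20, p3), (35, Xia, Cal, 5, 2024, Gamma, 31, k1), (38, Wes, Sam, 6, 2013, Helix, 20, p3), (38, Wes, Sam, 6, 2022, Delta, 38, p1), (8, Bo, Cal, 34, 2011, Helix, 20, p3), (8, Bo, Cal, 34, 2024, Gamma, 31, k1), (9, Gus, Sam, 25, 2013, Helix, 20, p3), (9, Gus, Sam, 25, 2022, Delta, 38, p1)}
Projecting to bid, mname (8 duplicate(s) eliminated): {(14, Jo), (17, Bo), (29, Jo), (3, Ada), (35, Xia), (38, Wes), (8, Bo), (9, Gus)}

{(14, Jo), (17, Bo), (29, Jo), (3, Ada), (35, Xia), (38, Wes), (8, Bo), (9, Gus)}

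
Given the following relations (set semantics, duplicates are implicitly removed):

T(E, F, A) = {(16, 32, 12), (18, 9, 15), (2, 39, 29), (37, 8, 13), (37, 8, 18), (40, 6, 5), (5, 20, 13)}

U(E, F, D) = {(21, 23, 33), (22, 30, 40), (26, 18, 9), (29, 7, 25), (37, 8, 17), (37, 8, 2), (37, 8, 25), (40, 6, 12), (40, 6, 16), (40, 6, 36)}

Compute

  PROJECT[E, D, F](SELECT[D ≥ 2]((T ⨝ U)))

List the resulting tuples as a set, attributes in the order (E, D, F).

Natural join on E, F: {(37, 8, 13, 17), (37, 8, 13, 2), (37, 8, 13, 25), (37, 8, 18, 17), (37, 8, 18, 2), (37, 8, 18, 25), (40, 6, 5, 12), (40, 6, 5, 16), (40, 6, 5, 36)}
Filtering on D ≥ 2 leaves {(37, 8, 13, 17), (37, 8, 13, 2), (37, 8, 13, 25), (37, 8, 18, 17), (37, 8, 18, 2), (37, 8, 18, 25), (40, 6, 5, 12), (40, 6, 5, 16), (40, 6, 5, 36)}.
π_{E, D, F} gives {(37, 17, 8), (37, 2, 8), (37, 25, 8), (40, 12, 6), (40, 16, 6), (40, 36, 6)} (3 duplicate(s) eliminated).

{(37, 17, 8), (37, 2, 8), (37, 25, 8), (40, 12, 6), (40, 16, 6), (40, 36, 6)}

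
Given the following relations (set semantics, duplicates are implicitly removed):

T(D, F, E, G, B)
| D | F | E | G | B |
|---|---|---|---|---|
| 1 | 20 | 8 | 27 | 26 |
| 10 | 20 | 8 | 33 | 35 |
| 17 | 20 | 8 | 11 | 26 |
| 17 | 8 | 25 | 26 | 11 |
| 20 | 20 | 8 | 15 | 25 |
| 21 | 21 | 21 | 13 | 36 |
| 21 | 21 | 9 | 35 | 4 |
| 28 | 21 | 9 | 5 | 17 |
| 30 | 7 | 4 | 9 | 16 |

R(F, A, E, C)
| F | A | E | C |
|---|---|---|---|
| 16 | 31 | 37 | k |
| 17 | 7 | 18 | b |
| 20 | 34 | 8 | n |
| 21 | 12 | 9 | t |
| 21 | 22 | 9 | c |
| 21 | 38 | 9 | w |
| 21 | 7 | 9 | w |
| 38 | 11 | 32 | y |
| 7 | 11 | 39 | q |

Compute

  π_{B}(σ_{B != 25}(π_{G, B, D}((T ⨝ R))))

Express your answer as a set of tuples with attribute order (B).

{17, 26, 35, 4}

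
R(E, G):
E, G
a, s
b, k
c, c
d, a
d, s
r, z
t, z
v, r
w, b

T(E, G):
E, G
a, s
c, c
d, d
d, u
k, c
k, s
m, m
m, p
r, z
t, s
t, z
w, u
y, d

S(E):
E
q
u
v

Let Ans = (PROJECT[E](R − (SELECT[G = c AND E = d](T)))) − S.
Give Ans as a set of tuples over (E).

σ[G = c AND E = d]: keep tuples satisfying G = c AND E = d → {}
Taking the difference: {(a, s), (b, k), (c, c), (d, a), (d, s), (r, z), (t, z), (v, r), (w, b)}
Projecting to E (1 duplicate(s) eliminated): {a, b, c, d, r, t, v, w}
Taking the difference: {a, b, c, d, r, t, w}

{a, b, c, d, r, t, w}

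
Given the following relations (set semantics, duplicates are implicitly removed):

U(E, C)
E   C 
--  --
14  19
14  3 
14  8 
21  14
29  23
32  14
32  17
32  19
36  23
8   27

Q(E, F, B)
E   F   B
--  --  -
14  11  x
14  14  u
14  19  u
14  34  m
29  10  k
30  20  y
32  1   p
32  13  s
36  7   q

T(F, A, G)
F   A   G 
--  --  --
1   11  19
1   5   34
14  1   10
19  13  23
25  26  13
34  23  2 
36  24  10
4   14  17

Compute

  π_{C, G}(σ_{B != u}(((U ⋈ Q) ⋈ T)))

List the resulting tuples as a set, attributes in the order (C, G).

Natural join on E: {(14, 19, 11, x), (14, 19, 14, u), (14, 19, 19, u), (14, 19, 34, m), (14, 3, 11, x), (14, 3, 14, u), (14, 3, 19, u), (14, 3, 34, m), (14, 8, 11, x), (14, 8, 14, u), (14, 8, 19, u), (14, 8, 34, m), (29, 23, 10, k), (32, 14, 1, p), (32, 14, 13, s), (32, 17, 1, p), (32, 17, 13, s), (32, 19, 1, p), (32, 19, 13, s), (36, 23, 7, q)}
Natural join on F: {(14, 19, 14, u, 1, 10), (14, 19, 19, u, 13, 23), (14, 19, 34, m, 23, 2), (14, 3, 14, u, 1, 10), (14, 3, 19, u, 13, 23), (14, 3, 34, m, 23, 2), (14, 8, 14, u, 1, 10), (14, 8, 19, u, 13, 23), (14, 8, 34, m, 23, 2), (32, 14, 1, p, 11, 19), (32, 14, 1, p, 5, 34), (32, 17, 1, p, 11, 19), (32, 17, 1, p, 5, 34), (32, 19, 1, p, 11, 19), (32, 19, 1, p, 5, 34)}
σ[B != u]: keep tuples satisfying B != u → {(14, 19, 34, m, 23, 2), (14, 3, 34, m, 23, 2), (14, 8, 34, m, 23, 2), (32, 14, 1, p, 11, 19), (32, 14, 1, p, 5, 34), (32, 17, 1, p, 11, 19), (32, 17, 1, p, 5, 34), (32, 19, 1, p, 11, 19), (32, 19, 1, p, 5, 34)}
π_{C, G} gives {(14, 19), (14, 34), (17, 19), (17, 34), (19, 19), (19, 2), (19, 34), (3, 2), (8, 2)}.

{(14, 19), (14, 34), (17, 19), (17, 34), (19, 19), (19, 2), (19, 34), (3, 2), (8, 2)}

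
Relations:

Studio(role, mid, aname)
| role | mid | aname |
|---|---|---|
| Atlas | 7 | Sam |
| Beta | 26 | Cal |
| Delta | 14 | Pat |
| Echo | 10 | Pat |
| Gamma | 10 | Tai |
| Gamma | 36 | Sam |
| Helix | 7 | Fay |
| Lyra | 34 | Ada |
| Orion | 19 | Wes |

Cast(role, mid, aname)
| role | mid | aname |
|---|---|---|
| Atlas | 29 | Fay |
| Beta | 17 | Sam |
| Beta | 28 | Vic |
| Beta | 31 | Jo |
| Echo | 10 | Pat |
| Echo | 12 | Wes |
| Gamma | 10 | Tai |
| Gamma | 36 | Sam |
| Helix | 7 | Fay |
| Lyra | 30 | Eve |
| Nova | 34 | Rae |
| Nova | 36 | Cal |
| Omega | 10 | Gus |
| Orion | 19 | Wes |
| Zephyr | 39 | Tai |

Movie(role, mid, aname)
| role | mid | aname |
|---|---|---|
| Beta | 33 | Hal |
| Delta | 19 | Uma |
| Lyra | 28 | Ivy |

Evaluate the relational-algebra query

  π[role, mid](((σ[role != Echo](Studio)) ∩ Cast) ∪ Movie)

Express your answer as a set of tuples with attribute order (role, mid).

{(Beta, 33), (Delta, 19), (Gamma, 10), (Gamma, 36), (Helix, 7), (Lyra, 28), (Orion, 19)}

σ[role != Echo]: keep tuples satisfying role != Echo → {(Atlas, 7, Sam), (Beta, 26, Cal), (Delta, 14, Pat), (Gamma, 10, Tai), (Gamma, 36, Sam), (Helix, 7, Fay), (Lyra, 34, Ada), (Orion, 19, Wes)}
Intersection: {(Atlas, 7, Sam), (Beta, 26, Cal), (Delta, 14, Pat), (Gamma, 10, Tai), (Gamma, 36, Sam), (Helix, 7, Fay), (Lyra, 34, Ada), (Orion, 19, Wes)} with {(Atlas, 29, Fay), (Beta, 17, Sam), (Beta, 28, Vic), (Beta, 31, Jo), (Echo, 10, Pat), (Echo, 12, Wes), (Gamma, 10, Tai), (Gamma, 36, Sam), (Helix, 7, Fay), (Lyra, 30, Eve), (Nova, 34, Rae), (Nova, 36, Cal), (Omega, 10, Gus), (Orion, 19, Wes), (Zephyr, 39, Tai)} → {(Gamma, 10, Tai), (Gamma, 36, Sam), (Helix, 7, Fay), (Orion, 19, Wes)}
Union: {(Gamma, 10, Tai), (Gamma, 36, Sam), (Helix, 7, Fay), (Orion, 19, Wes)} with {(Beta, 33, Hal), (Delta, 19, Uma), (Lyra, 28, Ivy)} → {(Beta, 33, Hal), (Delta, 19, Uma), (Gamma, 10, Tai), (Gamma, 36, Sam), (Helix, 7, Fay), (Lyra, 28, Ivy), (Orion, 19, Wes)}
Keep only column(s) role, mid: {(Beta, 33), (Delta, 19), (Gamma, 10), (Gamma, 36), (Helix, 7), (Lyra, 28), (Orion, 19)}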